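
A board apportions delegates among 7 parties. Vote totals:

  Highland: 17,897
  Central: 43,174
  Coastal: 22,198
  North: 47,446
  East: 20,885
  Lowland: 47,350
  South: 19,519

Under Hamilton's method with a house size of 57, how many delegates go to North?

12

The standard divisor is 218469/57 ≈ 3832.789.
Standard quotas: Highland 4.6694, Central 11.2644, Coastal 5.7916, North 12.3790, East 5.4490, Lowland 12.3539, South 5.0926.
Lower quotas: Highland 4, Central 11, Coastal 5, North 12, East 5, Lowland 12, South 5 (sum 54, leaving 3 seats).
Remainders in descending order: Coastal 0.7916, Highland 0.6694, East 0.4490, North 0.3790, Lowland 0.3539, Central 0.2644, South 0.0926.
Largest remainders: Coastal, Highland, East receive the extra seats.
North receives 12.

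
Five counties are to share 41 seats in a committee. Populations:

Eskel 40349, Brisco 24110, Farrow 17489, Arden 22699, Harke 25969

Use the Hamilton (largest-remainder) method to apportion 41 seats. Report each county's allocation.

Eskel 13, Brisco 8, Farrow 5, Arden 7, Harke 8

The standard divisor is 130616/41 ≈ 3185.756.
Standard quotas: Eskel 12.6654, Brisco 7.5681, Farrow 5.4897, Arden 7.1252, Harke 8.1516.
Lower quotas: Eskel 12, Brisco 7, Farrow 5, Arden 7, Harke 8 (sum 39, leaving 2 seats).
Remainders in descending order: Eskel 0.6654, Brisco 0.5681, Farrow 0.4897, Harke 0.1516, Arden 0.1252.
Largest remainders: Eskel, Brisco receive the extra seats.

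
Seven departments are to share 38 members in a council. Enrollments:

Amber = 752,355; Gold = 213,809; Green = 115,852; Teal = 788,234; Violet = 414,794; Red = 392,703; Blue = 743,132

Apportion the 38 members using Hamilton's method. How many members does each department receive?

Amber: 8, Gold: 3, Green: 1, Teal: 9, Violet: 5, Red: 4, Blue: 8

The standard divisor is 3420879/38 ≈ 90023.132.
Standard quotas: Amber 8.3574, Gold 2.3750, Green 1.2869, Teal 8.7559, Violet 4.6076, Red 4.3622, Blue 8.2549.
Lower quotas: Amber 8, Gold 2, Green 1, Teal 8, Violet 4, Red 4, Blue 8 (sum 35, leaving 3 seats).
Remainders in descending order: Teal 0.7559, Violet 0.6076, Gold 0.3750, Red 0.3622, Amber 0.3574, Green 0.2869, Blue 0.2549.
The surplus seats go to Teal, Violet, Gold.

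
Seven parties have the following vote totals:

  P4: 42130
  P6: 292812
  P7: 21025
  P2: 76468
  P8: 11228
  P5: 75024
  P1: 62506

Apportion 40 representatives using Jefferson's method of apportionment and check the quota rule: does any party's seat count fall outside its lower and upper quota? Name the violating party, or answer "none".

Standard quotas: P4 2.900, P6 20.152, P7 1.447, P2 5.263, P8 0.773, P5 5.163, P1 4.302.
Jefferson allocation: P4 3, P6 22, P7 1, P2 5, P8 0, P5 5, P1 4.
P6 has quota 20.152 (lower 20, upper 21) but receives 22 — outside the quota interval.

P6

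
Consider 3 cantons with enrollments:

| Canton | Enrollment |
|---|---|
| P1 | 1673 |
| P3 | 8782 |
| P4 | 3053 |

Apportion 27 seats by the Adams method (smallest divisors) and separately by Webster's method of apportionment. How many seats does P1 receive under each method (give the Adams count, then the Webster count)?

4 and 3

Adams: P1 4, P3 17, P4 6.
Webster: P1 3, P3 18, P4 6.
P1 gets 4 under Adams and 3 under Webster.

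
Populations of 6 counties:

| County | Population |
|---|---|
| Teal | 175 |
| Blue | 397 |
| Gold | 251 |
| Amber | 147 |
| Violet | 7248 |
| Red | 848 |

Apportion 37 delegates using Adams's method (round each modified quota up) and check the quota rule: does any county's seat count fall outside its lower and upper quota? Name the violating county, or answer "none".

Standard quotas: Teal 0.714, Blue 1.620, Gold 1.024, Amber 0.600, Violet 29.580, Red 3.461.
Adams allocation: Teal 1, Blue 2, Gold 1, Amber 1, Violet 28, Red 4.
Violet has quota 29.580 (lower 29, upper 30) but receives 28 — outside the quota interval.

Violet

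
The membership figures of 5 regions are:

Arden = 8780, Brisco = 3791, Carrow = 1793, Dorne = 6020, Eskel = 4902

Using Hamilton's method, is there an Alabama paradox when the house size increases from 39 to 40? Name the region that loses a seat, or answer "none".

At 39 seats: Arden 13, Brisco 6, Carrow 3, Dorne 9, Eskel 8.
At 40 seats: Arden 14, Brisco 6, Carrow 3, Dorne 9, Eskel 8.
No region's allocation decreased.

none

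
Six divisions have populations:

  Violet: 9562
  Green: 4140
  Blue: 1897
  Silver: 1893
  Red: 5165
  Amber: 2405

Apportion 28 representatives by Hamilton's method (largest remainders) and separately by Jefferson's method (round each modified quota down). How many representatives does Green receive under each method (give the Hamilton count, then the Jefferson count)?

Hamilton: Violet 11, Green 4, Blue 2, Silver 2, Red 6, Amber 3.
Jefferson: Violet 11, Green 5, Blue 2, Silver 2, Red 6, Amber 2.
Green gets 4 under Hamilton and 5 under Jefferson.

4 and 5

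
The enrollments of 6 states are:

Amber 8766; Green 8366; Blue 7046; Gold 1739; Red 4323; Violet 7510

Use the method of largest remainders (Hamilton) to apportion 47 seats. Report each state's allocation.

The standard divisor is 37750/47 ≈ 803.191.
Standard quotas: Amber 10.9140, Green 10.4159, Blue 8.7725, Gold 2.1651, Red 5.3823, Violet 9.3502.
Lower quotas: Amber 10, Green 10, Blue 8, Gold 2, Red 5, Violet 9 (sum 44, leaving 3 seats).
Remainders in descending order: Amber 0.9140, Blue 0.7725, Green 0.4159, Red 0.3823, Violet 0.3502, Gold 0.1651.
Largest remainders: Amber, Blue, Green receive the extra seats.

Amber 11, Green 11, Blue 9, Gold 2, Red 5, Violet 9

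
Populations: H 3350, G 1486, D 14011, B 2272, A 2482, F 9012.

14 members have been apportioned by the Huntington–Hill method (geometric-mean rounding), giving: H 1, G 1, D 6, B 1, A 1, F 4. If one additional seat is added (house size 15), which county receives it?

H

Priority for the next seat is population ÷ (√(s·(s+1))).
Priorities: H 2368.808, G 1050.761, D 2161.944, B 1606.547, A 1755.039, F 2015.144.
Highest priority: H.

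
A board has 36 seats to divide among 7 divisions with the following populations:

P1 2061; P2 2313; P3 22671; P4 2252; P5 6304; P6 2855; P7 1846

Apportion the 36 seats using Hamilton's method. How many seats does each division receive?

P1 2; P2 2; P3 20; P4 2; P5 6; P6 2; P7 2

The standard divisor is 40302/36 ≈ 1119.5.
Standard quotas: P1 1.8410, P2 2.0661, P3 20.2510, P4 2.0116, P5 5.6311, P6 2.5502, P7 1.6490.
Lower quotas: P1 1, P2 2, P3 20, P4 2, P5 5, P6 2, P7 1 (sum 33, leaving 3 seats).
Remainders in descending order: P1 0.8410, P7 0.6490, P5 0.6311, P6 0.5502, P3 0.2510, P2 0.0661, P4 0.0116.
Largest remainders: P1, P7, P5 receive the extra seats.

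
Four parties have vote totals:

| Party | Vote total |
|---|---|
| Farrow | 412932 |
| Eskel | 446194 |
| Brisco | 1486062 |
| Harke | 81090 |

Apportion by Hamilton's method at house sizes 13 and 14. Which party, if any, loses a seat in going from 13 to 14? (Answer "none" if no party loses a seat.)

Harke

At 13 seats: Farrow 2, Eskel 2, Brisco 8, Harke 1.
At 14 seats: Farrow 2, Eskel 3, Brisco 9, Harke 0.
Harke drops from 1 to 0.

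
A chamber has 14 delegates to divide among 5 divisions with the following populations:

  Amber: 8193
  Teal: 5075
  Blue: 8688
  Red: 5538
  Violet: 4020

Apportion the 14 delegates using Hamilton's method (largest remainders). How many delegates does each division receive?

Standard divisor: 31514 ÷ 14 = 2251.
Standard quotas: Amber 3.6397, Teal 2.2546, Blue 3.8596, Red 2.4602, Violet 1.7859.
Lower quotas: Amber 3, Teal 2, Blue 3, Red 2, Violet 1 (sum 11, leaving 3 seats).
Remainders in descending order: Blue 0.8596, Violet 0.7859, Amber 0.6397, Red 0.4602, Teal 0.2546.
The surplus seats go to Blue, Violet, Amber.

Amber 4, Teal 2, Blue 4, Red 2, Violet 2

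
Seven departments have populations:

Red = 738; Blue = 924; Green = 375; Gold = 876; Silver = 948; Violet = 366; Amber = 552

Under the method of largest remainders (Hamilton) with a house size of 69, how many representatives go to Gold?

Total 4779; standard divisor 4779/69 ≈ 69.261.
Standard quotas: Red 10.655, Blue 13.341, Green 5.414, Gold 12.648, Silver 13.687, Violet 5.284, Amber 7.970.
Lower quotas: Red 10, Blue 13, Green 5, Gold 12, Silver 13, Violet 5, Amber 7 (sum 65, leaving 4 seats).
Remainders in descending order: Amber 0.970, Silver 0.687, Red 0.655, Gold 0.648, Green 0.414, Blue 0.341, Violet 0.284.
Largest remainders: Amber, Silver, Red, Gold receive the extra seats.
Gold receives 13.

13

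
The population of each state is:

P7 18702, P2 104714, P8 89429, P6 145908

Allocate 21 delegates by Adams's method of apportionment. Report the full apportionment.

P7 2, P2 6, P8 5, P6 8

Standard divisor 358753/21 ≈ 17083.476; standard quotas: P7 1.095, P2 6.130, P8 5.235, P6 8.541.
Rounding up gives 2, 7, 6, 9 = 24 seats, so the divisor must be adjusted.
With modified divisor 18331.2: modified quotas P7 1.020, P2 5.712, P8 4.879, P6 7.960.
Rounding up: P7 2, P2 6, P8 5, P6 8 (total 21).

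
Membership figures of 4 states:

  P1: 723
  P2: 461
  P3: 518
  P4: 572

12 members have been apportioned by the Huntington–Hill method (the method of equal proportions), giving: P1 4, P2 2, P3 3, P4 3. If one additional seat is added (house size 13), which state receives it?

P2

Priority for the next seat is population ÷ (√(s·(s+1))).
Priorities: P1 161.668, P2 188.202, P3 149.534, P4 165.122.
Highest priority: P2.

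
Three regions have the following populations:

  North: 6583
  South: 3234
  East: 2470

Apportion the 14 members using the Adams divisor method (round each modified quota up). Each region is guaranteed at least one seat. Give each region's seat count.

Standard divisor 12287/14 ≈ 877.643; standard quotas: North 7.501, South 3.685, East 2.814.
Rounding up gives 8, 4, 3 = 15 seats, so the divisor must be adjusted.
With modified divisor 1000: modified quotas North 6.583, South 3.234, East 2.470.
Rounding up: North 7, South 4, East 3 (total 14).

North 7, South 4, East 3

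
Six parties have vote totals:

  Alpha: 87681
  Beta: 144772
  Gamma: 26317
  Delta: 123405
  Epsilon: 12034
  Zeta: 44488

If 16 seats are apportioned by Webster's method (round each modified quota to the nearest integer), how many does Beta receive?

5

Standard divisor 438697/16 ≈ 27418.562; standard quotas: Alpha 3.198, Beta 5.280, Gamma 0.960, Delta 4.501, Epsilon 0.439, Zeta 1.623.
Rounding to the nearest integer gives Alpha 3, Beta 5, Gamma 1, Delta 5, Epsilon 0, Zeta 2 — total 16, matching the house size, so no adjustment is needed.
Beta receives 5.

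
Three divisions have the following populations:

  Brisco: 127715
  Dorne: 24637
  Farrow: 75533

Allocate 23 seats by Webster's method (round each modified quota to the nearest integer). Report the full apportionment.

Standard divisor 227885/23 ≈ 9908.043; standard quotas: Brisco 12.890, Dorne 2.487, Farrow 7.623.
Rounding to the nearest integer gives Brisco 13, Dorne 2, Farrow 8 — total 23, matching the house size, so no adjustment is needed.

Brisco=13, Dorne=2, Farrow=8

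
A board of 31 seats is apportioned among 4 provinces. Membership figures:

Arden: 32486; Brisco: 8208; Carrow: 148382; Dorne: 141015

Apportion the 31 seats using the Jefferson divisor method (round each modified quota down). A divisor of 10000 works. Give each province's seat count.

Arden: 3, Brisco: 0, Carrow: 14, Dorne: 14

With modified divisor 10000: modified quotas Arden 3.249, Brisco 0.821, Carrow 14.838, Dorne 14.101.
Rounding down: Arden 3, Brisco 0, Carrow 14, Dorne 14 (total 31).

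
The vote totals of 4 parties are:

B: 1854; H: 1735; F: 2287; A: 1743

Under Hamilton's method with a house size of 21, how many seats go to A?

5

Standard divisor: 7619 ÷ 21 ≈ 362.81.
Standard quotas: B 5.110, H 4.782, F 6.304, A 4.804.
Lower quotas: B 5, H 4, F 6, A 4 (sum 19, leaving 2 seats).
Remainders in descending order: A 0.804, H 0.782, F 0.304, B 0.110.
Largest remainders: A, H receive the extra seats.
A receives 5.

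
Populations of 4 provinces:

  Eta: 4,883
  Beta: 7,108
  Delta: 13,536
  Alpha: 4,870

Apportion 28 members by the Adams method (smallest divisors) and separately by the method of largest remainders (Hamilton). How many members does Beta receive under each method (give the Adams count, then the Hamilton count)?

6 and 7

Adams: Eta 5, Beta 6, Delta 12, Alpha 5.
Hamilton: Eta 5, Beta 7, Delta 12, Alpha 4.
Beta gets 6 under Adams and 7 under Hamilton.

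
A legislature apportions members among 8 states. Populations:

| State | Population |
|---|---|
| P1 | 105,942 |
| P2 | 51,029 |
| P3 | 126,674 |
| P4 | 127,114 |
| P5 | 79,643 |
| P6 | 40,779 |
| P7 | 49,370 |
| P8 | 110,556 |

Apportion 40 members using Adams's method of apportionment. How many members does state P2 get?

3

Standard divisor 691107/40 ≈ 17277.675; standard quotas: P1 6.132, P2 2.953, P3 7.332, P4 7.357, P5 4.610, P6 2.360, P7 2.857, P8 6.399.
Rounding up gives 7, 3, 8, 8, 5, 3, 3, 7 = 44 seats, so the divisor must be adjusted.
With modified divisor 19200: modified quotas P1 5.518, P2 2.658, P3 6.598, P4 6.621, P5 4.148, P6 2.124, P7 2.571, P8 5.758.
Rounding up: P1 6, P2 3, P3 7, P4 7, P5 5, P6 3, P7 3, P8 6 (total 40).
P2 receives 3.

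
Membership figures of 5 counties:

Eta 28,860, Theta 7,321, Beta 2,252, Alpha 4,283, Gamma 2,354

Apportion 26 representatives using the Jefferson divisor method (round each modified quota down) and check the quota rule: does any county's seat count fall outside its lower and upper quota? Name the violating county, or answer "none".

Eta

Standard quotas: Eta 16.649, Theta 4.223, Beta 1.299, Alpha 2.471, Gamma 1.358.
Jefferson allocation: Eta 18, Theta 4, Beta 1, Alpha 2, Gamma 1.
Eta has quota 16.649 (lower 16, upper 17) but receives 18 — outside the quota interval.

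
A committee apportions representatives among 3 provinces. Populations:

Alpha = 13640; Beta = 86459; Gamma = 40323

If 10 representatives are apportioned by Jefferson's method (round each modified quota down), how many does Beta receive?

Standard divisor 140422/10 ≈ 14042.2; standard quotas: Alpha 0.971, Beta 6.157, Gamma 2.872.
Rounding down gives 0, 6, 2 = 8 seats, so the divisor must be adjusted.
With modified divisor 12900: modified quotas Alpha 1.057, Beta 6.702, Gamma 3.126.
Rounding down: Alpha 1, Beta 6, Gamma 3 (total 10).
Beta receives 6.

6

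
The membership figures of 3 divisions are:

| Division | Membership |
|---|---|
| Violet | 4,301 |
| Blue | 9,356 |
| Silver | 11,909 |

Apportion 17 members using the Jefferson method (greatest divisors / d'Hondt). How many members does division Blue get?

6

Standard divisor 25566/17 ≈ 1503.882; standard quotas: Violet 2.860, Blue 6.221, Silver 7.919.
Rounding down gives 2, 6, 7 = 15 seats, so the divisor must be adjusted.
With modified divisor 1400: modified quotas Violet 3.072, Blue 6.683, Silver 8.506.
Rounding down: Violet 3, Blue 6, Silver 8 (total 17).
Blue receives 6.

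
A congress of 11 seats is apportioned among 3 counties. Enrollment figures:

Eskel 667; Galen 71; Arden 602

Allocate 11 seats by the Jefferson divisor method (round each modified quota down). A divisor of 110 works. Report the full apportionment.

With modified divisor 110: modified quotas Eskel 6.064, Galen 0.645, Arden 5.473.
Rounding down: Eskel 6, Galen 0, Arden 5 (total 11).

Eskel 6; Galen 0; Arden 5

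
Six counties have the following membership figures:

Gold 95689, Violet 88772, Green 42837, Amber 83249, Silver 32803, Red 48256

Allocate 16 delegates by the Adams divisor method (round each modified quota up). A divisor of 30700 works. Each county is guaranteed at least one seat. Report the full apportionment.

Gold: 4, Violet: 3, Green: 2, Amber: 3, Silver: 2, Red: 2

With modified divisor 30700: modified quotas Gold 3.117, Violet 2.892, Green 1.395, Amber 2.712, Silver 1.069, Red 1.572.
Rounding up: Gold 4, Violet 3, Green 2, Amber 3, Silver 2, Red 2 (total 16).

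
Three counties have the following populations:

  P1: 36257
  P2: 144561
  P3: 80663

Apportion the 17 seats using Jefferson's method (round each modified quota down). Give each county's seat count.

Standard divisor 261481/17 ≈ 15381.235; standard quotas: P1 2.357, P2 9.399, P3 5.244.
Rounding down gives 2, 9, 5 = 16 seats, so the divisor must be adjusted.
With modified divisor 13900: modified quotas P1 2.608, P2 10.400, P3 5.803.
Rounding down: P1 2, P2 10, P3 5 (total 17).

P1 2; P2 10; P3 5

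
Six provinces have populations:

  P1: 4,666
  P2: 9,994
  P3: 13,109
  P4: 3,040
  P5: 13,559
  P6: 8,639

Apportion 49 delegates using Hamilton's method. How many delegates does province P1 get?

Total 53007; standard divisor 53007/49 ≈ 1081.776.
Standard quotas: P1 4.3133, P2 9.2385, P3 12.1180, P4 2.8102, P5 12.5340, P6 7.9859.
Lower quotas: P1 4, P2 9, P3 12, P4 2, P5 12, P6 7 (sum 46, leaving 3 seats).
Remainders in descending order: P6 0.9859, P4 0.8102, P5 0.5340, P1 0.3133, P2 0.2385, P3 0.1180.
Largest remainders: P6, P4, P5 receive the extra seats.
P1 receives 4.

4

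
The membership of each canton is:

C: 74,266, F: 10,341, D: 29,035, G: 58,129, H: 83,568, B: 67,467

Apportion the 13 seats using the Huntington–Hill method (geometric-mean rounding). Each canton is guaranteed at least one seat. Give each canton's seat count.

With divisor 25834: modified quotas C 2.875, F 0.400, D 1.124, G 2.250, H 3.235, B 2.612.
Geometric-mean thresholds: C √(2·3)=2.449, F (min 1), D √(1·2)=1.414, G √(2·3)=2.449, H √(3·4)=3.464, B √(2·3)=2.449.
Each quota rounded against its threshold gives C 3, F 1, D 1, G 2, H 3, B 3 (total 13).

C 3, F 1, D 1, G 2, H 3, B 3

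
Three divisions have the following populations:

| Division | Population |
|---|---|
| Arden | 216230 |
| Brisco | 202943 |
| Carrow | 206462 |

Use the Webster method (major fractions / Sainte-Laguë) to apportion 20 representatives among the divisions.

Standard divisor 625635/20 ≈ 31281.75; standard quotas: Arden 6.912, Brisco 6.488, Carrow 6.600.
Rounding to the nearest integer gives Arden 7, Brisco 6, Carrow 7 — total 20, matching the house size, so no adjustment is needed.

Arden=7; Brisco=6; Carrow=7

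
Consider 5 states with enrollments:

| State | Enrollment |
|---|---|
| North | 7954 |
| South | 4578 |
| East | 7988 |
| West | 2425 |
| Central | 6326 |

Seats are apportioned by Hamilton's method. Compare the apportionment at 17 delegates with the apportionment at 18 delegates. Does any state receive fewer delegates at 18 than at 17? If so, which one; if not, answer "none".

At 17 seats: North 4, South 3, East 5, West 1, Central 4.
At 18 seats: North 5, South 3, East 5, West 1, Central 4.
No state's allocation decreased.

none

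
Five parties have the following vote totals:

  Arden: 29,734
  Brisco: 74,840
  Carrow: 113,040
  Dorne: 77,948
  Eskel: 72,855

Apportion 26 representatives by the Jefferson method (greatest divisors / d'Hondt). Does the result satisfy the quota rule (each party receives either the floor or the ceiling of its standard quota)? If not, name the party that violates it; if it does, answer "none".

none

Standard quotas: Arden 2.098, Brisco 5.282, Carrow 7.977, Dorne 5.501, Eskel 5.142.
Jefferson allocation: Arden 2, Brisco 5, Carrow 8, Dorne 6, Eskel 5.
Every allocation lies between the lower and upper quota.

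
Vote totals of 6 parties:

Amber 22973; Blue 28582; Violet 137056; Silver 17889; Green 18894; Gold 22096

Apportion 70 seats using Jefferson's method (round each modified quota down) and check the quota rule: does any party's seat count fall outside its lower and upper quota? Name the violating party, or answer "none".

Violet

Standard quotas: Amber 6.498, Blue 8.084, Violet 38.765, Silver 5.060, Green 5.344, Gold 6.250.
Jefferson allocation: Amber 6, Blue 8, Violet 40, Silver 5, Green 5, Gold 6.
Violet has quota 38.765 (lower 38, upper 39) but receives 40 — outside the quota interval.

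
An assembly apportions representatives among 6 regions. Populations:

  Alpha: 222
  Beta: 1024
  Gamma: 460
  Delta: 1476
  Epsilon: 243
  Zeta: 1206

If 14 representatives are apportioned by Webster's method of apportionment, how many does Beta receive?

Standard divisor 4631/14 ≈ 330.786; standard quotas: Alpha 0.671, Beta 3.096, Gamma 1.391, Delta 4.462, Epsilon 0.735, Zeta 3.646.
Rounding to the nearest integer gives Alpha 1, Beta 3, Gamma 1, Delta 4, Epsilon 1, Zeta 4 — total 14, matching the house size, so no adjustment is needed.
Beta receives 3.

3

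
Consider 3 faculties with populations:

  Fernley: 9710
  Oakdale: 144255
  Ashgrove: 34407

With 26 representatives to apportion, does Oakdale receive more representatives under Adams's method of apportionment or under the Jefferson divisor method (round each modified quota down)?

Jefferson

Adams: Fernley 2, Oakdale 19, Ashgrove 5.
Jefferson: Fernley 1, Oakdale 20, Ashgrove 5.
Oakdale gets 19 under Adams and 20 under Jefferson.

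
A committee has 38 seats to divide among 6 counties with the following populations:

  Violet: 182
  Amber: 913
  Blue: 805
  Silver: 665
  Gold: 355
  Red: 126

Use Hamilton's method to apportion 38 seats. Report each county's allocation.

Violet 2; Amber 11; Blue 10; Silver 8; Gold 5; Red 2

Standard divisor: 3046 ÷ 38 ≈ 80.158.
Standard quotas: Violet 2.271, Amber 11.390, Blue 10.043, Silver 8.296, Gold 4.429, Red 1.572.
Lower quotas: Violet 2, Amber 11, Blue 10, Silver 8, Gold 4, Red 1 (sum 36, leaving 2 seats).
Remainders in descending order: Red 0.572, Gold 0.429, Amber 0.390, Silver 0.296, Violet 0.271, Blue 0.043.
The surplus seats go to Red, Gold.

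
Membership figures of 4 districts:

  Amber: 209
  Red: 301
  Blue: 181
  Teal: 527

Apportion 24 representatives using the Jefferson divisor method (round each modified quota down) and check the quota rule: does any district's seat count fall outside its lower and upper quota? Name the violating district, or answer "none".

Standard quotas: Amber 4.118, Red 5.931, Blue 3.567, Teal 10.384.
Jefferson allocation: Amber 4, Red 6, Blue 3, Teal 11.
Every allocation lies between the lower and upper quota.

none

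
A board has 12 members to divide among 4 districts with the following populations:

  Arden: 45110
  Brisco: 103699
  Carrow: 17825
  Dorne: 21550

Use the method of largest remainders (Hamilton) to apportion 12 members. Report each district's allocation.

Arden 3; Brisco 7; Carrow 1; Dorne 1

The standard divisor is 188184/12 = 15682.
Standard quotas: Arden 2.8765, Brisco 6.6126, Carrow 1.1367, Dorne 1.3742.
Lower quotas: Arden 2, Brisco 6, Carrow 1, Dorne 1 (sum 10, leaving 2 seats).
Remainders in descending order: Arden 0.8765, Brisco 0.6126, Dorne 0.3742, Carrow 0.1367.
The surplus seats go to Arden, Brisco.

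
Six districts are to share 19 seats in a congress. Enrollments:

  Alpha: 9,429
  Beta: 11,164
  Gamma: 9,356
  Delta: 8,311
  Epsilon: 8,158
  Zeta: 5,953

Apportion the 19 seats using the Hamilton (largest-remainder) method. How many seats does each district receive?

Alpha: 4, Beta: 4, Gamma: 3, Delta: 3, Epsilon: 3, Zeta: 2

The standard divisor is 52371/19 ≈ 2756.368.
Standard quotas: Alpha 3.4208, Beta 4.0503, Gamma 3.3943, Delta 3.0152, Epsilon 2.9597, Zeta 2.1597.
Lower quotas: Alpha 3, Beta 4, Gamma 3, Delta 3, Epsilon 2, Zeta 2 (sum 17, leaving 2 seats).
Remainders in descending order: Epsilon 0.9597, Alpha 0.4208, Gamma 0.3943, Zeta 0.1597, Beta 0.0503, Delta 0.0152.
Largest remainders: Epsilon, Alpha receive the extra seats.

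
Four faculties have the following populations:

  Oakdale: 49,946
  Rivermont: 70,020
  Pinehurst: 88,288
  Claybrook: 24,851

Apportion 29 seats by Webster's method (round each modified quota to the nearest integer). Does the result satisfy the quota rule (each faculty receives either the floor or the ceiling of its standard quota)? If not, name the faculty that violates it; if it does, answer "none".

none

Standard quotas: Oakdale 6.214, Rivermont 8.711, Pinehurst 10.984, Claybrook 3.092.
Webster allocation: Oakdale 6, Rivermont 9, Pinehurst 11, Claybrook 3.
Every allocation lies between the lower and upper quota.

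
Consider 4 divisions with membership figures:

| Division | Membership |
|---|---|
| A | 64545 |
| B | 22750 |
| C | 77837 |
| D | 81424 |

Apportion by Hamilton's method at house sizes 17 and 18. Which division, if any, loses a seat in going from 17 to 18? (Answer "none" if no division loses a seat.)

B

At 17 seats: A 4, B 2, C 5, D 6.
At 18 seats: A 5, B 1, C 6, D 6.
B drops from 2 to 1.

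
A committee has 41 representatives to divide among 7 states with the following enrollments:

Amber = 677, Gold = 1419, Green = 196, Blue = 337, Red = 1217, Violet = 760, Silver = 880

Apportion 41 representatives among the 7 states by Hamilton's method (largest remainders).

Standard divisor: 5486 ÷ 41 ≈ 133.805.
Standard quotas: Amber 5.060, Gold 10.605, Green 1.465, Blue 2.519, Red 9.095, Violet 5.680, Silver 6.577.
Lower quotas: Amber 5, Gold 10, Green 1, Blue 2, Red 9, Violet 5, Silver 6 (sum 38, leaving 3 seats).
Remainders in descending order: Violet 0.680, Gold 0.605, Silver 0.577, Blue 0.519, Green 0.465, Red 0.095, Amber 0.060.
The surplus seats go to Violet, Gold, Silver.

Amber 5; Gold 11; Green 1; Blue 2; Red 9; Violet 6; Silver 7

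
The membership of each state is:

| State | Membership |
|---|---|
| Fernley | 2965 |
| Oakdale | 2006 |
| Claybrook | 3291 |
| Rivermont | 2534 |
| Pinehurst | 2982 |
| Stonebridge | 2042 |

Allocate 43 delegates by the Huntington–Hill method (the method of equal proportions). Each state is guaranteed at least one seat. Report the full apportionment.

With divisor 370: modified quotas Fernley 8.014, Oakdale 5.422, Claybrook 8.895, Rivermont 6.849, Pinehurst 8.059, Stonebridge 5.519.
Geometric-mean thresholds: Fernley √(8·9)=8.485, Oakdale √(5·6)=5.477, Claybrook √(8·9)=8.485, Rivermont √(6·7)=6.481, Pinehurst √(8·9)=8.485, Stonebridge √(5·6)=5.477.
Each quota rounded against its threshold gives Fernley 8, Oakdale 5, Claybrook 9, Rivermont 7, Pinehurst 8, Stonebridge 6 (total 43).

Fernley 8, Oakdale 5, Claybrook 9, Rivermont 7, Pinehurst 8, Stonebridge 6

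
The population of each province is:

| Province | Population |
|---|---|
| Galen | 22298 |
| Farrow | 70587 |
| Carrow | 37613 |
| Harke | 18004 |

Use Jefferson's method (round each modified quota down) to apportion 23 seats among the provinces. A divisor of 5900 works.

With modified divisor 5900: modified quotas Galen 3.779, Farrow 11.964, Carrow 6.375, Harke 3.052.
Rounding down: Galen 3, Farrow 11, Carrow 6, Harke 3 (total 23).

Galen 3; Farrow 11; Carrow 6; Harke 3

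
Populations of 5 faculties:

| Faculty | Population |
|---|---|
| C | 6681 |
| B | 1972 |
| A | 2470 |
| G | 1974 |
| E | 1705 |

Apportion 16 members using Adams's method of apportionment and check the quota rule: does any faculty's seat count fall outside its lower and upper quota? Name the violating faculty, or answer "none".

none

Standard quotas: C 7.222, B 2.132, A 2.670, G 2.134, E 1.843.
Adams allocation: C 7, B 2, A 3, G 2, E 2.
Every allocation lies between the lower and upper quota.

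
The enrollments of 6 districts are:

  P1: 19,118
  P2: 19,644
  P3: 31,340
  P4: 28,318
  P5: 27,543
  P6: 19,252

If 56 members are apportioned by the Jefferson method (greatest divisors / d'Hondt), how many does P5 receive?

Standard divisor 145215/56 ≈ 2593.125; standard quotas: P1 7.373, P2 7.575, P3 12.086, P4 10.920, P5 10.622, P6 7.424.
Rounding down gives 7, 7, 12, 10, 10, 7 = 53 seats, so the divisor must be adjusted.
With modified divisor 2430: modified quotas P1 7.867, P2 8.084, P3 12.897, P4 11.653, P5 11.335, P6 7.923.
Rounding down: P1 7, P2 8, P3 12, P4 11, P5 11, P6 7 (total 56).
P5 receives 11.

11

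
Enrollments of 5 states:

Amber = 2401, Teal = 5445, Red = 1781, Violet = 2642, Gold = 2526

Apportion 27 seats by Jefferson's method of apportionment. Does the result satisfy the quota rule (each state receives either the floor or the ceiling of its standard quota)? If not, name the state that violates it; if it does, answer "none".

Standard quotas: Amber 4.382, Teal 9.937, Red 3.250, Violet 4.821, Gold 4.610.
Jefferson allocation: Amber 4, Teal 10, Red 3, Violet 5, Gold 5.
Every allocation lies between the lower and upper quota.

none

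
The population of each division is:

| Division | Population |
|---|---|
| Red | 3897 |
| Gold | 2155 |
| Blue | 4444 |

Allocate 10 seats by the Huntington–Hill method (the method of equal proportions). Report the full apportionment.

Red 4; Gold 2; Blue 4

With divisor 1059: modified quotas Red 3.680, Gold 2.035, Blue 4.196.
Geometric-mean thresholds: Red √(3·4)=3.464, Gold √(2·3)=2.449, Blue √(4·5)=4.472.
Each quota rounded against its threshold gives Red 4, Gold 2, Blue 4 (total 10).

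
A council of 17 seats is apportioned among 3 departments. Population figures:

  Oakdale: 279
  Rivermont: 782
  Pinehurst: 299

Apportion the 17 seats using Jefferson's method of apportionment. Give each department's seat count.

Oakdale 3; Rivermont 10; Pinehurst 4

Standard divisor 1360/17 ≈ 80; standard quotas: Oakdale 3.487, Rivermont 9.775, Pinehurst 3.737.
Rounding down gives 3, 9, 3 = 15 seats, so the divisor must be adjusted.
With modified divisor 73: modified quotas Oakdale 3.822, Rivermont 10.712, Pinehurst 4.096.
Rounding down: Oakdale 3, Rivermont 10, Pinehurst 4 (total 17).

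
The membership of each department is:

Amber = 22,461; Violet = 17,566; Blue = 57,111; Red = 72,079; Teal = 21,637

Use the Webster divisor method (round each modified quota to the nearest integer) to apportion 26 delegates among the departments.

Amber 3, Violet 2, Blue 8, Red 10, Teal 3

Standard divisor 190854/26 ≈ 7340.538; standard quotas: Amber 3.060, Violet 2.393, Blue 7.780, Red 9.819, Teal 2.948.
Rounding to the nearest integer gives Amber 3, Violet 2, Blue 8, Red 10, Teal 3 — total 26, matching the house size, so no adjustment is needed.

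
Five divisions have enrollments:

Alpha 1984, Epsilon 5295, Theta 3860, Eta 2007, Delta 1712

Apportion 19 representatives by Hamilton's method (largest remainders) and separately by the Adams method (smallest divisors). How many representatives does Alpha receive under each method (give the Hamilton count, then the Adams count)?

Hamilton: Alpha 2, Epsilon 7, Theta 5, Eta 3, Delta 2.
Adams: Alpha 3, Epsilon 6, Theta 5, Eta 3, Delta 2.
Alpha gets 2 under Hamilton and 3 under Adams.

2 and 3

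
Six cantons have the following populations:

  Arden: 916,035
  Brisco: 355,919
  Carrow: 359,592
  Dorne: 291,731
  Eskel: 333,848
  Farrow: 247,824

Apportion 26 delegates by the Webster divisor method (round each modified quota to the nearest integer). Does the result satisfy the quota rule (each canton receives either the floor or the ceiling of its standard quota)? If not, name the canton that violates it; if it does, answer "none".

Standard quotas: Arden 9.508, Brisco 3.694, Carrow 3.732, Dorne 3.028, Eskel 3.465, Farrow 2.572.
Webster allocation: Arden 9, Brisco 4, Carrow 4, Dorne 3, Eskel 3, Farrow 3.
Every allocation lies between the lower and upper quota.

none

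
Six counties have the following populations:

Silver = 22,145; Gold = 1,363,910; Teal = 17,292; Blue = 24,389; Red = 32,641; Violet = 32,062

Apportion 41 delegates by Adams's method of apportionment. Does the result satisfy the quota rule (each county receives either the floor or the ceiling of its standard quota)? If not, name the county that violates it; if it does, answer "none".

Gold

Standard quotas: Silver 0.608, Gold 37.469, Teal 0.475, Blue 0.670, Red 0.897, Violet 0.881.
Adams allocation: Silver 1, Gold 36, Teal 1, Blue 1, Red 1, Violet 1.
Gold has quota 37.469 (lower 37, upper 38) but receives 36 — outside the quota interval.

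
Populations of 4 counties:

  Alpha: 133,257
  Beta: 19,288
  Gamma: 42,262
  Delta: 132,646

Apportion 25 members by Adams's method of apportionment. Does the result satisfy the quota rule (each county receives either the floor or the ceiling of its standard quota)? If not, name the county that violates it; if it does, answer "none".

none

Standard quotas: Alpha 10.174, Beta 1.473, Gamma 3.227, Delta 10.127.
Adams allocation: Alpha 10, Beta 2, Gamma 3, Delta 10.
Every allocation lies between the lower and upper quota.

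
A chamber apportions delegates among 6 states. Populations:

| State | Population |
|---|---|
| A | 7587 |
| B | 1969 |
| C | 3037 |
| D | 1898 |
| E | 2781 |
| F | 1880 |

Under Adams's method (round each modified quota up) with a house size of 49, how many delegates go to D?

5

Standard divisor 19152/49 ≈ 390.857; standard quotas: A 19.411, B 5.038, C 7.770, D 4.856, E 7.115, F 4.810.
Rounding up gives 20, 6, 8, 5, 8, 5 = 52 seats, so the divisor must be adjusted.
With modified divisor 400: modified quotas A 18.968, B 4.923, C 7.593, D 4.745, E 6.952, F 4.700.
Rounding up: A 19, B 5, C 8, D 5, E 7, F 5 (total 49).
D receives 5.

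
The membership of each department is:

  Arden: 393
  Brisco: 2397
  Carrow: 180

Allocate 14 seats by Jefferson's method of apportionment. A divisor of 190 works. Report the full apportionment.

With modified divisor 190: modified quotas Arden 2.068, Brisco 12.616, Carrow 0.947.
Rounding down: Arden 2, Brisco 12, Carrow 0 (total 14).

Arden: 2, Brisco: 12, Carrow: 0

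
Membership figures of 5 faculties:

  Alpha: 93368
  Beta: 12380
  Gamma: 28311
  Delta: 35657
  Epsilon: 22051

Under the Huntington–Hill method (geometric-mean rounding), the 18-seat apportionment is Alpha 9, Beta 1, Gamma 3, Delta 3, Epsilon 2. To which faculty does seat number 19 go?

Priority for the next seat is population ÷ (√(s·(s+1))).
Priorities: Alpha 9841.851, Beta 8753.982, Gamma 8172.682, Delta 10293.289, Epsilon 9002.283.
Highest priority: Delta.

Delta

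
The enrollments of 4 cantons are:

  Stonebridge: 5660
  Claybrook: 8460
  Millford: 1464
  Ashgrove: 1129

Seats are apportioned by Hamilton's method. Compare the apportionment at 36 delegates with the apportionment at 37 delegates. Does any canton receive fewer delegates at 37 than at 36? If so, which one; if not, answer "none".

At 36 seats: Stonebridge 12, Claybrook 18, Millford 3, Ashgrove 3.
At 37 seats: Stonebridge 13, Claybrook 19, Millford 3, Ashgrove 2.
Ashgrove drops from 3 to 2.

Ashgrove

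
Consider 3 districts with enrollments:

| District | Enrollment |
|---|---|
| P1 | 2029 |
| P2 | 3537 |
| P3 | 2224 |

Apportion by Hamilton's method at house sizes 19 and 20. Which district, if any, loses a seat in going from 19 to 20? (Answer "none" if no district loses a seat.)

none

At 19 seats: P1 5, P2 9, P3 5.
At 20 seats: P1 5, P2 9, P3 6.
No district's allocation decreased.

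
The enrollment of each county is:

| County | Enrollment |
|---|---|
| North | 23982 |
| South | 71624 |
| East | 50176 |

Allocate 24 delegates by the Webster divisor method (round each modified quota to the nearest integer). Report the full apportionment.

North 4, South 12, East 8

Standard divisor 145782/24 ≈ 6074.25; standard quotas: North 3.948, South 11.791, East 8.260.
Rounding to the nearest integer gives North 4, South 12, East 8 — total 24, matching the house size, so no adjustment is needed.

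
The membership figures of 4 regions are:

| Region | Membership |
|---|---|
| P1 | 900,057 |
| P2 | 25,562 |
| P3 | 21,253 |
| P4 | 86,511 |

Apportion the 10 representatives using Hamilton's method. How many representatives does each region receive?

The standard divisor is 1033383/10 ≈ 103338.3.
Standard quotas: P1 8.7098, P2 0.2474, P3 0.2057, P4 0.8372.
Lower quotas: P1 8, P2 0, P3 0, P4 0 (sum 8, leaving 2 seats).
Remainders in descending order: P4 0.8372, P1 0.7098, P2 0.2474, P3 0.2057.
The surplus seats go to P4, P1.

P1: 9, P2: 0, P3: 0, P4: 1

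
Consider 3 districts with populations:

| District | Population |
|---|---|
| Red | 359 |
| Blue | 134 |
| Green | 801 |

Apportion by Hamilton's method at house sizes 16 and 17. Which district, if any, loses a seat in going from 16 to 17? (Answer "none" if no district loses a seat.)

none

At 16 seats: Red 4, Blue 2, Green 10.
At 17 seats: Red 5, Blue 2, Green 10.
No district's allocation decreased.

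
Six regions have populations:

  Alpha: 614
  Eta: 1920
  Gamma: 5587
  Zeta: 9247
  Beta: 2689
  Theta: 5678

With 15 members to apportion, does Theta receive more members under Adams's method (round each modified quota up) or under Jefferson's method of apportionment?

Jefferson

Adams: Alpha 1, Eta 1, Gamma 3, Zeta 5, Beta 2, Theta 3.
Jefferson: Alpha 0, Eta 1, Gamma 3, Zeta 6, Beta 1, Theta 4.
Theta gets 3 under Adams and 4 under Jefferson.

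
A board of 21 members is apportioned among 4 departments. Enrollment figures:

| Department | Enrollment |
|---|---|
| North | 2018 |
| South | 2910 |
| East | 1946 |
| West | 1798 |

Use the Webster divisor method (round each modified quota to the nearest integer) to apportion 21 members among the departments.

Standard divisor 8672/21 ≈ 412.952; standard quotas: North 4.887, South 7.047, East 4.712, West 4.354.
Rounding to the nearest integer gives North 5, South 7, East 5, West 4 — total 21, matching the house size, so no adjustment is needed.

North: 5; South: 7; East: 5; West: 4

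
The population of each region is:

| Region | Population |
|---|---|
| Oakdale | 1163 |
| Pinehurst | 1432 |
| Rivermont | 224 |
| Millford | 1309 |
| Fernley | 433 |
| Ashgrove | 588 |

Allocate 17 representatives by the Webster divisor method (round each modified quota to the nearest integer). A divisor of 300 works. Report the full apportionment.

With modified divisor 300: modified quotas Oakdale 3.877, Pinehurst 4.773, Rivermont 0.747, Millford 4.363, Fernley 1.443, Ashgrove 1.960.
Rounding to the nearest integer: Oakdale 4, Pinehurst 5, Rivermont 1, Millford 4, Fernley 1, Ashgrove 2 (total 17).

Oakdale=4; Pinehurst=5; Rivermont=1; Millford=4; Fernley=1; Ashgrove=2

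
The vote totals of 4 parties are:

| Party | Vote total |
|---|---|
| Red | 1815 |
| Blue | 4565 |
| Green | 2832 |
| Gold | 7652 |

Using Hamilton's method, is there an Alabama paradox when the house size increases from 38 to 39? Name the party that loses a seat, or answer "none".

Green

At 38 seats: Red 4, Blue 10, Green 7, Gold 17.
At 39 seats: Red 4, Blue 11, Green 6, Gold 18.
Green drops from 7 to 6.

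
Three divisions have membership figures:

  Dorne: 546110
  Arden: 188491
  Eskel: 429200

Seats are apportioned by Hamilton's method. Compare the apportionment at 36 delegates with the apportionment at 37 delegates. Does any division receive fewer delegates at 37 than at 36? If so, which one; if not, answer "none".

At 36 seats: Dorne 17, Arden 6, Eskel 13.
At 37 seats: Dorne 17, Arden 6, Eskel 14.
No division's allocation decreased.

none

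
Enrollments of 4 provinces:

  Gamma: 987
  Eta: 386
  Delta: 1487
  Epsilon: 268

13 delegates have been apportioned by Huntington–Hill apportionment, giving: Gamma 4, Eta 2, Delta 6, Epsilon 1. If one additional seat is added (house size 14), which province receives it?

Delta

Priority for the next seat is population ÷ (√(s·(s+1))).
Priorities: Gamma 220.700, Eta 157.584, Delta 229.449, Epsilon 189.505.
Highest priority: Delta.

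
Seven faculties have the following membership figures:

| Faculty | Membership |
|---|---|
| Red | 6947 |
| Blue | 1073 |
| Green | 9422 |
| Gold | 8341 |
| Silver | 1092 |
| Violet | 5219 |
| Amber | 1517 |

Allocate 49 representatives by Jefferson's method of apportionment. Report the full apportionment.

Standard divisor 33611/49 ≈ 685.939; standard quotas: Red 10.128, Blue 1.564, Green 13.736, Gold 12.160, Silver 1.592, Violet 7.609, Amber 2.212.
Rounding down gives 10, 1, 13, 12, 1, 7, 2 = 46 seats, so the divisor must be adjusted.
With modified divisor 640: modified quotas Red 10.855, Blue 1.677, Green 14.722, Gold 13.033, Silver 1.706, Violet 8.155, Amber 2.370.
Rounding down: Red 10, Blue 1, Green 14, Gold 13, Silver 1, Violet 8, Amber 2 (total 49).

Red 10, Blue 1, Green 14, Gold 13, Silver 1, Violet 8, Amber 2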